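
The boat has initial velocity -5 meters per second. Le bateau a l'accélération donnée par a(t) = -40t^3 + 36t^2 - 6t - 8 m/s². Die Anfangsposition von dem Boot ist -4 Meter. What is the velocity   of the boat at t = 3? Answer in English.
Starting from acceleration a(t) = -40·t^3 + 36·t^2 - 6·t - 8, we take 1 antiderivative. Finding the integral of a(t) and using v(0) = -5: v(t) = -10·t^4 + 12·t^3 - 3·t^2 - 8·t - 5. We have velocity v(t) = -10·t^4 + 12·t^3 - 3·t^2 - 8·t - 5. Substituting t = 3: v(3) = -542.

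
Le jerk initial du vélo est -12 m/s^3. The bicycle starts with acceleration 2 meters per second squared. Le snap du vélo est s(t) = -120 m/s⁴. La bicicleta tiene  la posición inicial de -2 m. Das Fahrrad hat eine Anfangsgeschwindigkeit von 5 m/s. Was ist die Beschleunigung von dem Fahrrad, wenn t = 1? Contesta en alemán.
Wir müssen unsere Gleichung für den Snap s(t) = -120 2-mal integrieren. Mit ∫s(t)dt und Anwendung von j(0) = -12, finden wir j(t) = -120·t - 12. Mit ∫j(t)dt und Anwendung von a(0) = 2, finden wir a(t) = -60·t^2 - 12·t + 2. Wir haben die Beschleunigung a(t) = -60·t^2 - 12·t + 2. Durch Einsetzen von t = 1: a(1) = -70.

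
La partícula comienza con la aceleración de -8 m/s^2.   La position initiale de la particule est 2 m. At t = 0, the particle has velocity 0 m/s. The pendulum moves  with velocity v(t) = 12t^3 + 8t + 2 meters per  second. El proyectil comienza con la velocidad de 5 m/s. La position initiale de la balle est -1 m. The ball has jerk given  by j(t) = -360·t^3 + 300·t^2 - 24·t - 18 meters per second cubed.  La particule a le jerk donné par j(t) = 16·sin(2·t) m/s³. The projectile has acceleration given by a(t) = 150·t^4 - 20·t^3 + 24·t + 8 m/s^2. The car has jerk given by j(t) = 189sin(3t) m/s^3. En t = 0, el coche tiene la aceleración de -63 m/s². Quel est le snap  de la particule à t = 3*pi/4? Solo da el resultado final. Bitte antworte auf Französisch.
À t = 3*pi/4, s = 0.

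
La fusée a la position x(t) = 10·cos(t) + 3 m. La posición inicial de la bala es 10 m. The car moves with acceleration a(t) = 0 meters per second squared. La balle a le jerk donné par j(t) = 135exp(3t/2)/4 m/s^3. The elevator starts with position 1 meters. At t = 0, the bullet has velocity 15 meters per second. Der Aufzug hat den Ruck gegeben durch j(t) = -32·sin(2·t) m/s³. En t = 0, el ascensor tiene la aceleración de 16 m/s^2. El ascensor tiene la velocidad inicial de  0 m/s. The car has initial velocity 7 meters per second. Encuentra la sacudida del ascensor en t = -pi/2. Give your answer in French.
En utilisant j(t) = -32·sin(2·t) et en substituant t = -pi/2, nous trouvons j = 0.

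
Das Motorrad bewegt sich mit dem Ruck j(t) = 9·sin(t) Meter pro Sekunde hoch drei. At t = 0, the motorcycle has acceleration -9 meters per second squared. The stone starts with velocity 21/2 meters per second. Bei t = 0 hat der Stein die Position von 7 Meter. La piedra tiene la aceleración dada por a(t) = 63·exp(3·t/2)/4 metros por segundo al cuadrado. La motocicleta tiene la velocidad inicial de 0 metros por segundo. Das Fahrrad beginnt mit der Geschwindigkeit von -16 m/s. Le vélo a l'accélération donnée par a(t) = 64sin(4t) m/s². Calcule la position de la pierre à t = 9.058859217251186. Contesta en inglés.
To find the answer, we compute 2 antiderivatives of a(t) = 63·exp(3·t/2)/4. Integrating acceleration and using the initial condition v(0) = 21/2, we get v(t) = 21·exp(3·t/2)/2. The antiderivative of velocity is position. Using x(0) = 7, we get x(t) = 7·exp(3·t/2). Using x(t) = 7·exp(3·t/2) and substituting t = 9.058859217251186, we find x = 5577208.69279293.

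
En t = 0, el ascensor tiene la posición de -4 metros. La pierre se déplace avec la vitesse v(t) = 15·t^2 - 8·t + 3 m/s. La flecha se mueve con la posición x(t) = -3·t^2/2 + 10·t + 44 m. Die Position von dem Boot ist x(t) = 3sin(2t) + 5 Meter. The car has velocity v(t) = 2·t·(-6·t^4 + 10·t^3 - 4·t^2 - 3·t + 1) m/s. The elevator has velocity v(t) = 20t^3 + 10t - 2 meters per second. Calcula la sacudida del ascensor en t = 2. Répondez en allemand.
Wir müssen unsere Gleichung für die Geschwindigkeit v(t) = 20·t^3 + 10·t - 2 2-mal ableiten. Durch Ableiten von der Geschwindigkeit erhalten wir die Beschleunigung: a(t) = 60·t^2 + 10. Die Ableitung von der Beschleunigung ergibt den Ruck: j(t) = 120·t. Aus der Gleichung für den Ruck j(t) = 120·t, setzen wir t = 2 ein und erhalten j = 240.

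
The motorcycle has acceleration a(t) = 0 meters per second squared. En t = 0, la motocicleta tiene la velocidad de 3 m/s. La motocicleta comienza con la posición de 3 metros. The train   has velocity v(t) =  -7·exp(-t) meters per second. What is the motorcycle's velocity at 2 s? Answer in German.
Ausgehend von der Beschleunigung a(t) = 0, nehmen wir 1 Stammfunktion. Mit ∫a(t)dt und Anwendung von v(0) = 3, finden wir v(t) = 3. Aus der Gleichung für die Geschwindigkeit v(t) = 3, setzen wir t = 2 ein und erhalten v = 3.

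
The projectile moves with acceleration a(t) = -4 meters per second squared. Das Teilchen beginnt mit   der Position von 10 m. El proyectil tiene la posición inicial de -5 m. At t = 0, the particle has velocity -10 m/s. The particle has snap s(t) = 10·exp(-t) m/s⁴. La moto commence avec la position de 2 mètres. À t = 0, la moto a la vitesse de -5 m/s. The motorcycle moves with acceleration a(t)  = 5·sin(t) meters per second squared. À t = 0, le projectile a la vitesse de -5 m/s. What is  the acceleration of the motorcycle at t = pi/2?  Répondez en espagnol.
De la ecuación de la aceleración a(t) = 5·sin(t), sustituimos t = pi/2 para obtener a = 5.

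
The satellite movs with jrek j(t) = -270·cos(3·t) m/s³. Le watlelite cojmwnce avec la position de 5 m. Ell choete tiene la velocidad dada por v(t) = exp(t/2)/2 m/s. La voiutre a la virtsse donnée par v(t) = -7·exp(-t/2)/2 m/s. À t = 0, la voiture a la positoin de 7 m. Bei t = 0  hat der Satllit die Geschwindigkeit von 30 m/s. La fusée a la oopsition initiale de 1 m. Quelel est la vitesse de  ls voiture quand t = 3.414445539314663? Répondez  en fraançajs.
De l'équation de la vitesse v(t) = -7·exp(-t/2)/2, nous substituons t = 3.414445539314663 pour obtenir v = -0.634790788590628.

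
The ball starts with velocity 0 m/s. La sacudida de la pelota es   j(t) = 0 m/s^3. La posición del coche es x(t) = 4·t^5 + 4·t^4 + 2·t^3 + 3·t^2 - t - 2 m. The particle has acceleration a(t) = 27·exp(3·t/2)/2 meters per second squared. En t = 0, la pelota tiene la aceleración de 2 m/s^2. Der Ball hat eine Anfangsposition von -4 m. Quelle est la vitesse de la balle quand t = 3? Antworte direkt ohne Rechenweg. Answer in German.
v(3) = 6.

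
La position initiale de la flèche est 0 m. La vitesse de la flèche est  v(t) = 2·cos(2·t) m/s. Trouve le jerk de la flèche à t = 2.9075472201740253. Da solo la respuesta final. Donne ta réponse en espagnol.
La sacudida en t = 2.9075472201740253 es j = -7.13945026488167.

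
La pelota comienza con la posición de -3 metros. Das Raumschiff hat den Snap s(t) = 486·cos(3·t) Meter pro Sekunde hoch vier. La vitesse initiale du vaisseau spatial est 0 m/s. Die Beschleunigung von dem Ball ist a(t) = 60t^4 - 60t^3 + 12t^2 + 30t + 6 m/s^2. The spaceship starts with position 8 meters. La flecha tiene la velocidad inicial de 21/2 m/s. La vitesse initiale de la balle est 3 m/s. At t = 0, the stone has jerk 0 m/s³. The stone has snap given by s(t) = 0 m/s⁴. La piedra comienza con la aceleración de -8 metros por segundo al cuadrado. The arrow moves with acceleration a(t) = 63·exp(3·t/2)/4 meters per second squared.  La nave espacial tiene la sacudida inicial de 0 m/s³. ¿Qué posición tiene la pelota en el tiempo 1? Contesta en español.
Partiendo de la aceleración a(t) = 60·t^4 - 60·t^3 + 12·t^2 + 30·t + 6, tomamos 2 antiderivadas. Tomando ∫a(t)dt y aplicando v(0) = 3, encontramos v(t) = 12·t^5 - 15·t^4 + 4·t^3 + 15·t^2 + 6·t + 3. Tomando ∫v(t)dt y aplicando x(0) = -3, encontramos x(t) = 2·t^6 - 3·t^5 + t^4 + 5·t^3 + 3·t^2 + 3·t - 3. De la ecuación de la posición x(t) = 2·t^6 - 3·t^5 + t^4 + 5·t^3 + 3·t^2 + 3·t - 3, sustituimos t = 1 para obtener x = 8.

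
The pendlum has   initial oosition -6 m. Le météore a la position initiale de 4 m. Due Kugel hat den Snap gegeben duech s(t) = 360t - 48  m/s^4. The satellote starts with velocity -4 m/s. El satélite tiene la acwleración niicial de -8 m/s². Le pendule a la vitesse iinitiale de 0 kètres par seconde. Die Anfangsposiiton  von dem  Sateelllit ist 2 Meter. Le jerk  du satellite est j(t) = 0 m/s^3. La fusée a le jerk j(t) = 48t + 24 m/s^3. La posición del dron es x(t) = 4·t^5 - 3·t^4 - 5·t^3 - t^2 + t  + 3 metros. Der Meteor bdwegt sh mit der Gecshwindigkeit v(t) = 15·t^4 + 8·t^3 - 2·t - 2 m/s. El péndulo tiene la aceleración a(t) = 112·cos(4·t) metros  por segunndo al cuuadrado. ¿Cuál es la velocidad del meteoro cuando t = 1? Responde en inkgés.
We have velocity v(t) = 15·t^4 + 8·t^3 - 2·t - 2. Substituting t = 1: v(1) = 19.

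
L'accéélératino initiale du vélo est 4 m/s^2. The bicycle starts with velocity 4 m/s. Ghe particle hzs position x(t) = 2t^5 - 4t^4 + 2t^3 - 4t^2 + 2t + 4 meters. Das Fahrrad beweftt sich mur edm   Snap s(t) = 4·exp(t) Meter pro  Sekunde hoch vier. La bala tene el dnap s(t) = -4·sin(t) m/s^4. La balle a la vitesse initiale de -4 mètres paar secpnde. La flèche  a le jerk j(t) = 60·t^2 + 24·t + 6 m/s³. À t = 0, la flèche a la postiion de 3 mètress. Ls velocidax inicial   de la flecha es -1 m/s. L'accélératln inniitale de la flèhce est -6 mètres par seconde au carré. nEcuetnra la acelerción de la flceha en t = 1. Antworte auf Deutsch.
Wir müssen unsere Gleichung für den Ruck j(t) = 60·t^2 + 24·t + 6 1-mal integrieren. Das Integral von dem Ruck, mit a(0) = -6, ergibt die Beschleunigung: a(t) = 20·t^3 + 12·t^2 + 6·t - 6. Mit a(t) = 20·t^3 + 12·t^2 + 6·t - 6 und Einsetzen von t = 1, finden wir a = 32.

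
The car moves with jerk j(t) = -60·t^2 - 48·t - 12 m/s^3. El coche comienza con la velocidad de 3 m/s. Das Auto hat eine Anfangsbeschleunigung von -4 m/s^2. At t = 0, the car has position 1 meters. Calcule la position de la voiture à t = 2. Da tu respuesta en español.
Para resolver esto, necesitamos tomar 3 integrales de nuestra ecuación de la sacudida j(t) = -60·t^2 - 48·t - 12. La integral de la sacudida es la aceleración. Usando a(0) = -4, obtenemos a(t) = -20·t^3 - 24·t^2 - 12·t - 4. La antiderivada de la aceleración, con v(0) = 3, da la velocidad: v(t) = -5·t^4 - 8·t^3 - 6·t^2 - 4·t + 3. Tomando ∫v(t)dt y aplicando x(0) = 1, encontramos x(t) = -t^5 - 2·t^4 - 2·t^3 - 2·t^2 + 3·t + 1. Usando x(t) = -t^5 - 2·t^4 - 2·t^3 - 2·t^2 + 3·t + 1 y sustituyendo t = 2, encontramos x = -81.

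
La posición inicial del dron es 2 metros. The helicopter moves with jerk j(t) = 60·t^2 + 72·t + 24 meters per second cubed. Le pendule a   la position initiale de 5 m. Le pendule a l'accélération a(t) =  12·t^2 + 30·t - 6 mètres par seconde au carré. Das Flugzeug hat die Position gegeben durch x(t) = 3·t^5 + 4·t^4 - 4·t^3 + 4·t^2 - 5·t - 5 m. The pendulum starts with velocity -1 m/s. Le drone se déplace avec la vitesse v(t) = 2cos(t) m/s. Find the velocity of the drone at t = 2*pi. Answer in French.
Nous avons la vitesse v(t) = 2·cos(t). En substituant t = 2*pi: v(2*pi) = 2.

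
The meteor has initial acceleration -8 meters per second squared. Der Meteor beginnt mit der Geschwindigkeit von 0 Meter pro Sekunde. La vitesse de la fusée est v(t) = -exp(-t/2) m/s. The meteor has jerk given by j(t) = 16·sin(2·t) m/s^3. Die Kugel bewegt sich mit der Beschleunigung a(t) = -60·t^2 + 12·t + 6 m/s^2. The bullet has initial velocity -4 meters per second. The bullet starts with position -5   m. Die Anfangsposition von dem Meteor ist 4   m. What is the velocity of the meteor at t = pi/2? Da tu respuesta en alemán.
Wir müssen unsere Gleichung für den Ruck j(t) = 16·sin(2·t) 2-mal integrieren. Durch Integration von dem Ruck und Verwendung der Anfangsbedingung a(0) = -8, erhalten wir a(t) = -8·cos(2·t). Durch Integration von der Beschleunigung und Verwendung der Anfangsbedingung v(0) = 0, erhalten wir v(t) = -4·sin(2·t). Wir haben die Geschwindigkeit v(t) = -4·sin(2·t). Durch Einsetzen von t = pi/2: v(pi/2) = 0.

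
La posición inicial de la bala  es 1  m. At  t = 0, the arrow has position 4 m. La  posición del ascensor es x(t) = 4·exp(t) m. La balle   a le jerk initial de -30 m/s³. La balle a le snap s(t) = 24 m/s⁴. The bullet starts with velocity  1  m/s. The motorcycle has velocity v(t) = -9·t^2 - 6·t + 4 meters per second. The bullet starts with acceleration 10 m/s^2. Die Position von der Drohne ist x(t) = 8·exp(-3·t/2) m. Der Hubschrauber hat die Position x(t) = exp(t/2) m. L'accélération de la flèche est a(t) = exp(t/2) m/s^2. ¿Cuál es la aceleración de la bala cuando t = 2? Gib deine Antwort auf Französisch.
Nous devons intégrer notre équation du snap s(t) = 24 2 fois. En prenant ∫s(t)dt et en appliquant j(0) = -30, nous trouvons j(t) = 24·t - 30. L'intégrale du jerk est l'accélération. En utilisant a(0) = 10, nous obtenons a(t) = 12·t^2 - 30·t + 10. De l'équation de l'accélération a(t) = 12·t^2 - 30·t + 10, nous substituons t = 2 pour obtenir a = -2.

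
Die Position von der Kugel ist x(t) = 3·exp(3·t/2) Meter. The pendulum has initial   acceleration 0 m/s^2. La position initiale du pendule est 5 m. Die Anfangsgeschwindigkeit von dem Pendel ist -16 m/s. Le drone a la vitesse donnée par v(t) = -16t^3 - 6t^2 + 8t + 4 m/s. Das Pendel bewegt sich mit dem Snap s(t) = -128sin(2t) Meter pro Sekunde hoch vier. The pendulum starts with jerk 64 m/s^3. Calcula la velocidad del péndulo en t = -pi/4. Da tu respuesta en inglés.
To solve this, we need to take 3 integrals of our snap equation s(t) = -128·sin(2·t). Finding the antiderivative of s(t) and using j(0) = 64: j(t) = 64·cos(2·t). Taking ∫j(t)dt and applying a(0) = 0, we find a(t) = 32·sin(2·t). Integrating acceleration and using the initial condition v(0) = -16, we get v(t) = -16·cos(2·t). From the given velocity equation v(t) = -16·cos(2·t), we substitute t = -pi/4 to get v = 0.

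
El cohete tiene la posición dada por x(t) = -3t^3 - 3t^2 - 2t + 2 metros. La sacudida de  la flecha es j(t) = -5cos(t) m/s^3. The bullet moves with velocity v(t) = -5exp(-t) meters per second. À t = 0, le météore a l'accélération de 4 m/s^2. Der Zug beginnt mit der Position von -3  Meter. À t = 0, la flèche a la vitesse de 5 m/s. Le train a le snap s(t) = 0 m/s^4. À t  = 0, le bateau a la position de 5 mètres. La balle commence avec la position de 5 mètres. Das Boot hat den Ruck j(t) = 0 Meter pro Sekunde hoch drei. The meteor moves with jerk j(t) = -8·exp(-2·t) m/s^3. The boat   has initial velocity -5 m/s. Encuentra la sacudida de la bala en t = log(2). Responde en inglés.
We must differentiate our velocity equation v(t) = -5·exp(-t) 2 times. The derivative of velocity gives acceleration: a(t) = 5·exp(-t). Differentiating acceleration, we get jerk: j(t) = -5·exp(-t). Using j(t) = -5·exp(-t) and substituting t = log(2), we find j = -5/2.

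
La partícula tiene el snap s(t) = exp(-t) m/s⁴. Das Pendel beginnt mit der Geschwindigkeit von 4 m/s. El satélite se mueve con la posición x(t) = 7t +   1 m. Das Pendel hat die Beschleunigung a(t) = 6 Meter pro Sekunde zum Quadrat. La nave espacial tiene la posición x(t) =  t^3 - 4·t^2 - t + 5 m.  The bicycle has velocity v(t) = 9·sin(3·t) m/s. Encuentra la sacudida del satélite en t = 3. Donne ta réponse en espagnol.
Partiendo de la posición x(t) = 7·t + 1, tomamos 3 derivadas. La derivada de la posición da la velocidad: v(t) = 7. Derivando la velocidad, obtenemos la aceleración: a(t) = 0. Derivando la aceleración, obtenemos la sacudida: j(t) = 0. Tenemos la sacudida j(t) = 0. Sustituyendo t = 3: j(3) = 0.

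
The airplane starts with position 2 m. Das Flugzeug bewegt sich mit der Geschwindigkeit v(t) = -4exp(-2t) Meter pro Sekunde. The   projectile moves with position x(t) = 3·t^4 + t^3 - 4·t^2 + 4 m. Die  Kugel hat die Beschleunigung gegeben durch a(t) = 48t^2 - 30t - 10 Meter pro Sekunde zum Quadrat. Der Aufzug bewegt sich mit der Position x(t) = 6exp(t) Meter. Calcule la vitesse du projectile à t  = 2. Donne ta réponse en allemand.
Wir müssen unsere Gleichung für die Position x(t) = 3·t^4 + t^3 - 4·t^2 + 4 1-mal ableiten. Durch Ableiten von der Position erhalten wir die Geschwindigkeit: v(t) = 12·t^3 + 3·t^2 - 8·t. Mit v(t) = 12·t^3 + 3·t^2 - 8·t und Einsetzen von t = 2, finden wir v = 92.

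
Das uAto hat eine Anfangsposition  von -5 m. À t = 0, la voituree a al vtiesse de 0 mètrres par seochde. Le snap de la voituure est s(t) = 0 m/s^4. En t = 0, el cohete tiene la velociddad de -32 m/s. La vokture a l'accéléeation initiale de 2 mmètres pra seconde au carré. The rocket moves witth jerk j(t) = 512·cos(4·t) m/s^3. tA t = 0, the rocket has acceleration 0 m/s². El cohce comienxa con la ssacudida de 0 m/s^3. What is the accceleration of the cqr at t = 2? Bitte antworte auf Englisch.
To find the answer, we compute 2 antiderivatives of s(t) = 0. The antiderivative of snap is jerk. Using j(0) = 0, we get j(t) = 0. The antiderivative of jerk is acceleration. Using a(0) = 2, we get a(t) = 2. We have acceleration a(t) = 2. Substituting t = 2: a(2) = 2.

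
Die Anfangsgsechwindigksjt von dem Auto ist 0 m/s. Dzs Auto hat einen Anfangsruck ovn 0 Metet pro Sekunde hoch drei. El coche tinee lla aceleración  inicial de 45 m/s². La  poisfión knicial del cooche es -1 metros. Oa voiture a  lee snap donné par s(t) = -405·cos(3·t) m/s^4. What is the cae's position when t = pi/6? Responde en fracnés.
Nous devons trouver la primitive de notre équation du snap s(t) = -405·cos(3·t) 4 fois. En prenant ∫s(t)dt et en appliquant j(0) = 0, nous trouvons j(t) = -135·sin(3·t). En prenant ∫j(t)dt et en appliquant a(0) = 45, nous trouvons a(t) = 45·cos(3·t). La primitive de l'accélération, avec v(0) = 0, donne la vitesse: v(t) = 15·sin(3·t). La primitive de la vitesse est la position. En utilisant x(0) = -1, nous obtenons x(t) = 4 - 5·cos(3·t). De l'équation de la position x(t) = 4 - 5·cos(3·t), nous substituons t = pi/6 pour obtenir x = 4.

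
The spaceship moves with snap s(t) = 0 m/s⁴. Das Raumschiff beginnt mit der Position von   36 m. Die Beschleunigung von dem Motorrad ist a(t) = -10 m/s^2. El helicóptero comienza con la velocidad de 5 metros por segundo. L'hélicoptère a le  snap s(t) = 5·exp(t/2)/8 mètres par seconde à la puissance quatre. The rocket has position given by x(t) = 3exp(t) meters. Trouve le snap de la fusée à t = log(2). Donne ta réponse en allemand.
Um dies zu lösen, müssen wir 4 Ableitungen unserer Gleichung für die Position x(t) = 3·exp(t) nehmen. Die Ableitung von der Position ergibt die Geschwindigkeit: v(t) = 3·exp(t). Mit d/dt von v(t) finden wir a(t) = 3·exp(t). Die Ableitung von der Beschleunigung ergibt den Ruck: j(t) = 3·exp(t). Die Ableitung von dem Ruck ergibt den Snap: s(t) = 3·exp(t). Mit s(t) = 3·exp(t) und Einsetzen von t = log(2), finden wir s = 6.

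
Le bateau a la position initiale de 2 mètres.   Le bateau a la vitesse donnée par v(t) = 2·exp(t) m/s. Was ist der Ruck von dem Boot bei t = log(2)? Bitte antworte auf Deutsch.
Ausgehend von der Geschwindigkeit v(t) = 2·exp(t), nehmen wir 2 Ableitungen. Mit d/dt von v(t) finden wir a(t) = 2·exp(t). Durch Ableiten von der Beschleunigung erhalten wir den Ruck: j(t) = 2·exp(t). Wir haben den Ruck j(t) = 2·exp(t). Durch Einsetzen von t = log(2): j(log(2)) = 4.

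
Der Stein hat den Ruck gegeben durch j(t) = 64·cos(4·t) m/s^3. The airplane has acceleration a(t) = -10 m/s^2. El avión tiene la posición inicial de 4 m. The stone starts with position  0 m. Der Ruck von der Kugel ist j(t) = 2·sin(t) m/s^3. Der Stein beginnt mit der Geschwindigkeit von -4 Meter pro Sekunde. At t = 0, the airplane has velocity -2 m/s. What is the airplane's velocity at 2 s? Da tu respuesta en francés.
Pour résoudre ceci, nous devons prendre 1 primitive de notre équation de l'accélération a(t) = -10. L'intégrale de l'accélération est la vitesse. En utilisant v(0) = -2, nous obtenons v(t) = -10·t - 2. En utilisant v(t) = -10·t - 2 et en substituant t = 2, nous trouvons v = -22.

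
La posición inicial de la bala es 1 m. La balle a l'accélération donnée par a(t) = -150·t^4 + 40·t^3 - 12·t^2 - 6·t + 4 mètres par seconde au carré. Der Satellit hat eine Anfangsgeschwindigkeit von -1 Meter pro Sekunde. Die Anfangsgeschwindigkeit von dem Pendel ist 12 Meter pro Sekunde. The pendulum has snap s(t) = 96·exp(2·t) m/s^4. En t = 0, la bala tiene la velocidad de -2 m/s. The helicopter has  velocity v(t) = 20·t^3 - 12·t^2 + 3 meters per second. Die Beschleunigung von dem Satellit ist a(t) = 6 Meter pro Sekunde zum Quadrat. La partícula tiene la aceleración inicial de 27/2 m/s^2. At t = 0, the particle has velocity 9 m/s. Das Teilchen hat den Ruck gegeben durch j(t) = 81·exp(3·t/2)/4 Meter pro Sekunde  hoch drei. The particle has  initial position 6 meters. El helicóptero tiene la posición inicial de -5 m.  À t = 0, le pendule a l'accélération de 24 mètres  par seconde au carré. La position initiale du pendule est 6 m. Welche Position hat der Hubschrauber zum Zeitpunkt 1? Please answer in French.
Pour résoudre ceci, nous devons prendre 1 primitive de notre équation de la vitesse v(t) = 20·t^3 - 12·t^2 + 3. En prenant ∫v(t)dt et en appliquant x(0) = -5, nous trouvons x(t) = 5·t^4 - 4·t^3 + 3·t - 5. En utilisant x(t) = 5·t^4 - 4·t^3 + 3·t - 5 et en substituant t = 1, nous trouvons x = -1.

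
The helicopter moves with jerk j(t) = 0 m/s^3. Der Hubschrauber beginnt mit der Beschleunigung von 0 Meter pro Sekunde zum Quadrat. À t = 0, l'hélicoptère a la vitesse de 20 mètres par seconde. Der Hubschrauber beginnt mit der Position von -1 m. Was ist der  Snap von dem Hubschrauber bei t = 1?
Wir müssen unsere Gleichung für den Ruck j(t) = 0 1-mal ableiten. Die Ableitung von dem Ruck ergibt den Snap: s(t) = 0. Aus der Gleichung für den Snap s(t) = 0, setzen wir t = 1 ein und erhalten s = 0.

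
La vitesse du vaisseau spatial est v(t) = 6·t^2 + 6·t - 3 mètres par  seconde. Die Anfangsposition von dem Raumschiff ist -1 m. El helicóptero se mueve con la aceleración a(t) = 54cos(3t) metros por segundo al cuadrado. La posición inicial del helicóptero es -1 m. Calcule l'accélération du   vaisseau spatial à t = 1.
Pour résoudre ceci, nous devons prendre 1 dérivée de notre équation de la vitesse v(t) = 6·t^2 + 6·t - 3. En prenant d/dt de v(t), nous trouvons a(t) = 12·t + 6. En utilisant a(t) = 12·t + 6 et en substituant t = 1, nous trouvons a = 18.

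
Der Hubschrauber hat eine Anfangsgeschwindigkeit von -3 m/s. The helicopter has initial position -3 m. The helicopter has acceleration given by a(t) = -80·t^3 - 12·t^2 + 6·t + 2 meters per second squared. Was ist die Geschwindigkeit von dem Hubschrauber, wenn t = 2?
Um dies zu lösen, müssen wir 1 Integral unserer Gleichung für die Beschleunigung a(t) = -80·t^3 - 12·t^2 + 6·t + 2 finden. Durch Integration von der Beschleunigung und Verwendung der Anfangsbedingung v(0) = -3, erhalten wir v(t) = -20·t^4 - 4·t^3 + 3·t^2 + 2·t - 3. Mit v(t) = -20·t^4 - 4·t^3 + 3·t^2 + 2·t - 3 und Einsetzen von t = 2, finden wir v = -339.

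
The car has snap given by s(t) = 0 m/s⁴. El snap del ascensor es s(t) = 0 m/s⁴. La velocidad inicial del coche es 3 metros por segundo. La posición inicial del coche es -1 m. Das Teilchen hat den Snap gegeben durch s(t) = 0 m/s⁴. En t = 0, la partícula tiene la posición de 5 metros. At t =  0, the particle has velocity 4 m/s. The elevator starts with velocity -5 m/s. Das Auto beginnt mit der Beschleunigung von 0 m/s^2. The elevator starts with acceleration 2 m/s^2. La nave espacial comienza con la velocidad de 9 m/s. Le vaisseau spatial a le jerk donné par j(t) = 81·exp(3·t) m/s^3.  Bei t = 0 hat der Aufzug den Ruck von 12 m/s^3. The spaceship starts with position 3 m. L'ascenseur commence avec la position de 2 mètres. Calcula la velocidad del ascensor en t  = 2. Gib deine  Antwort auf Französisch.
Nous devons intégrer notre équation du snap s(t) = 0 3 fois. La primitive du snap est le jerk. En utilisant j(0) = 12, nous obtenons j(t) = 12. L'intégrale du jerk est l'accélération. En utilisant a(0) = 2, nous obtenons a(t) = 12·t + 2. L'intégrale de l'accélération, avec v(0) = -5, donne la vitesse: v(t) = 6·t^2 + 2·t - 5. En utilisant v(t) = 6·t^2 + 2·t - 5 et en substituant t = 2, nous trouvons v = 23.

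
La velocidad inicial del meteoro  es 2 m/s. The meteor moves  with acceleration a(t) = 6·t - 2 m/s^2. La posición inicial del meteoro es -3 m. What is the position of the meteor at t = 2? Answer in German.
Um dies zu lösen, müssen wir 2 Integrale unserer Gleichung für die Beschleunigung a(t) = 6·t - 2 finden. Mit ∫a(t)dt und Anwendung von v(0) = 2, finden wir v(t) = 3·t^2 - 2·t + 2. Mit ∫v(t)dt und Anwendung von x(0) = -3, finden wir x(t) = t^3 - t^2 + 2·t - 3. Aus der Gleichung für die Position x(t) = t^3 - t^2 + 2·t - 3, setzen wir t = 2 ein und erhalten x = 5.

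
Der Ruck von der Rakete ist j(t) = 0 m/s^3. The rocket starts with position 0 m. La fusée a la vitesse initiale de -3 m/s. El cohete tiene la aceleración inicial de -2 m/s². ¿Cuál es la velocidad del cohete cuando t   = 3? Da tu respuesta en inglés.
To find the answer, we compute 2 integrals of j(t) = 0. The antiderivative of jerk is acceleration. Using a(0) = -2, we get a(t) = -2. Taking ∫a(t)dt and applying v(0) = -3, we find v(t) = -2·t - 3. Using v(t) = -2·t - 3 and substituting t = 3, we find v = -9.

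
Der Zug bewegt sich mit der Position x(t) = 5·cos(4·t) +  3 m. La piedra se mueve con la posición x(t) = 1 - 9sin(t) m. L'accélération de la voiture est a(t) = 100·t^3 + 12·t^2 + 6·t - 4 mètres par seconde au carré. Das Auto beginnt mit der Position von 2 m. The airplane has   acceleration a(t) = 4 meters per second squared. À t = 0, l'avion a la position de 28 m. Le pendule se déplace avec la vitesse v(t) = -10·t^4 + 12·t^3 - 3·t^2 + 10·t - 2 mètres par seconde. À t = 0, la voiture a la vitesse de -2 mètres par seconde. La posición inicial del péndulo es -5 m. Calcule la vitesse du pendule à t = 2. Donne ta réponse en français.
En utilisant v(t) = -10·t^4 + 12·t^3 - 3·t^2 + 10·t - 2 et en substituant t = 2, nous trouvons v = -58.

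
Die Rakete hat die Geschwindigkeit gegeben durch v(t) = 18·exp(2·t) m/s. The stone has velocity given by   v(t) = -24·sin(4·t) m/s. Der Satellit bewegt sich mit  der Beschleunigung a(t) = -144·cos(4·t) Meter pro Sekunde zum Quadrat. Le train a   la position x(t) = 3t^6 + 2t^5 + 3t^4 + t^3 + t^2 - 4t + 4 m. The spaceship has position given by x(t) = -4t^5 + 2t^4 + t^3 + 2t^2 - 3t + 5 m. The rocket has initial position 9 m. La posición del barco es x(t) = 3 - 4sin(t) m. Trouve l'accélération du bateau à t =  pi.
Pour résoudre ceci, nous devons prendre 2 dérivées de notre équation de la position x(t) = 3 - 4·sin(t). En dérivant la position, nous obtenons la vitesse: v(t) = -4·cos(t). La dérivée de la vitesse donne l'accélération: a(t) = 4·sin(t). En utilisant a(t) = 4·sin(t) et en substituant t = pi, nous trouvons a = 0.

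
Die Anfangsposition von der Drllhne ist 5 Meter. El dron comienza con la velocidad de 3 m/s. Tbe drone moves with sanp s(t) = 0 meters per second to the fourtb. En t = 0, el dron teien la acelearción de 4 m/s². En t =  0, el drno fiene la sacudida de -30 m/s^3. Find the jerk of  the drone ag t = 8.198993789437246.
We need to integrate our snap equation s(t) = 0 1 time. Taking ∫s(t)dt and applying j(0) = -30, we find j(t) = -30. From the given jerk equation j(t) = -30, we substitute t = 8.198993789437246 to get j = -30.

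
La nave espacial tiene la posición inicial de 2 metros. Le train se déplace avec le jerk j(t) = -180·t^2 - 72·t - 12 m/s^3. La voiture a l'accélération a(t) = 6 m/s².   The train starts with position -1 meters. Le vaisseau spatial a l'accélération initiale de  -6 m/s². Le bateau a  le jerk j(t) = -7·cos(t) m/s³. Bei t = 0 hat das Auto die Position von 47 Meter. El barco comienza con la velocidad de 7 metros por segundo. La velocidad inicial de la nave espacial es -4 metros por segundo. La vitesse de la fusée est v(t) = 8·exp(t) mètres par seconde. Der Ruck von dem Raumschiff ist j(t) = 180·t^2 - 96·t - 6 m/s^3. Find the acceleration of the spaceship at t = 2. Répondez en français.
Nous devons trouver l'intégrale de notre équation du jerk j(t) = 180·t^2 - 96·t - 6 1 fois. La primitive du jerk, avec a(0) = -6, donne l'accélération: a(t) = 60·t^3 - 48·t^2 - 6·t - 6. Nous avons l'accélération a(t) = 60·t^3 - 48·t^2 - 6·t - 6. En substituant t = 2: a(2) = 270.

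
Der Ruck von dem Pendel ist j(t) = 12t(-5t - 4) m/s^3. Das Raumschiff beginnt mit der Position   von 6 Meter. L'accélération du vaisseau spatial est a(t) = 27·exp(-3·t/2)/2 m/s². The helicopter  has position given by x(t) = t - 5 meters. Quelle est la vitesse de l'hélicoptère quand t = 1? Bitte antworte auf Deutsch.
Wir müssen unsere Gleichung für die Position x(t) = t - 5 1-mal ableiten. Durch Ableiten von der Position erhalten wir die Geschwindigkeit: v(t) = 1. Aus der Gleichung für die Geschwindigkeit v(t) = 1, setzen wir t = 1 ein und erhalten v = 1.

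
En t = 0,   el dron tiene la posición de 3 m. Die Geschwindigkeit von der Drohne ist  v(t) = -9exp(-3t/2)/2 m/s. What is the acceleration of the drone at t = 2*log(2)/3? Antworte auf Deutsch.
Wir müssen unsere Gleichung für die Geschwindigkeit v(t) = -9·exp(-3·t/2)/2 1-mal ableiten. Die Ableitung von der Geschwindigkeit ergibt die Beschleunigung: a(t) = 27·exp(-3·t/2)/4. Wir haben die Beschleunigung a(t) = 27·exp(-3·t/2)/4. Durch Einsetzen von t = 2*log(2)/3: a(2*log(2)/3) = 27/8.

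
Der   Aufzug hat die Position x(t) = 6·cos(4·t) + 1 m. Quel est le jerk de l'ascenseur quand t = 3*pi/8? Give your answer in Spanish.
Partiendo de la posición x(t) = 6·cos(4·t) + 1, tomamos 3 derivadas. Tomando d/dt de x(t), encontramos v(t) = -24·sin(4·t). La derivada de la velocidad da la aceleración: a(t) = -96·cos(4·t). La derivada de la aceleración da la sacudida: j(t) = 384·sin(4·t). De la ecuación de la sacudida j(t) = 384·sin(4·t), sustituimos t = 3*pi/8 para obtener j = -384.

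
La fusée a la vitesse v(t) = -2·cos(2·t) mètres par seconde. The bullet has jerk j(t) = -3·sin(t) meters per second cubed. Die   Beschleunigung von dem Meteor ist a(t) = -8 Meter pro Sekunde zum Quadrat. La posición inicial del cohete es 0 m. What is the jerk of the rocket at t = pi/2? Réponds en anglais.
We must differentiate our velocity equation v(t) = -2·cos(2·t) 2 times. Differentiating velocity, we get acceleration: a(t) = 4·sin(2·t). Differentiating acceleration, we get jerk: j(t) = 8·cos(2·t). Using j(t) = 8·cos(2·t) and substituting t = pi/2, we find j = -8.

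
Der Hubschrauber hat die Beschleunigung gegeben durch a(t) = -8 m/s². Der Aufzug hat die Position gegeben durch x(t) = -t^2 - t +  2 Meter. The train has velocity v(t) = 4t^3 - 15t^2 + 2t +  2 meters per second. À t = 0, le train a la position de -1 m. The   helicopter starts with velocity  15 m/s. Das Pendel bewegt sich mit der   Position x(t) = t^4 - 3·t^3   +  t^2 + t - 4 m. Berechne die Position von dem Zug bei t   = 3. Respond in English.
To find the answer, we compute 1 integral of v(t) = 4·t^3 - 15·t^2 + 2·t + 2. The antiderivative of velocity is position. Using x(0) = -1, we get x(t) = t^4 - 5·t^3 + t^2 + 2·t - 1. Using x(t) = t^4 - 5·t^3 + t^2 + 2·t - 1 and substituting t = 3, we find x = -40.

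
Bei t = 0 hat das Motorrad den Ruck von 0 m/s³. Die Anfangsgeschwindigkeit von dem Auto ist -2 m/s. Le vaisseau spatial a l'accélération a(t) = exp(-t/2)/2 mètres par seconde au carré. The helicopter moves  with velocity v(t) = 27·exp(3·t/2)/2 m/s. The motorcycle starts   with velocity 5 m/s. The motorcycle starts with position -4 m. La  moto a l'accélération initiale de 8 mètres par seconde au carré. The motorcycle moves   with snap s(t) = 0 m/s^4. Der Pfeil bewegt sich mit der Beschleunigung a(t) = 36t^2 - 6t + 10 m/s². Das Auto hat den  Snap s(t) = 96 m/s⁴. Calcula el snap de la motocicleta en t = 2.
De la ecuación del snap s(t) = 0, sustituimos t = 2 para obtener s = 0.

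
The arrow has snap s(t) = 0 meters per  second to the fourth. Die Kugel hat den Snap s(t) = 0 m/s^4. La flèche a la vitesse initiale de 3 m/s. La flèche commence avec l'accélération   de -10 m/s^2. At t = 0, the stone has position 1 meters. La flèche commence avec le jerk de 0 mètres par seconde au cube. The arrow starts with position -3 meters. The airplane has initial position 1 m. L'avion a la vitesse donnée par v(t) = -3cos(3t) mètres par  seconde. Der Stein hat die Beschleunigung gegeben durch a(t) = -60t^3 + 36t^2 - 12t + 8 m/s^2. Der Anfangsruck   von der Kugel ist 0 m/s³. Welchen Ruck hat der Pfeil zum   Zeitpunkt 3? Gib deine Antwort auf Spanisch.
Partiendo del snap s(t) = 0, tomamos 1 integral. Tomando ∫s(t)dt y aplicando j(0) = 0, encontramos j(t) = 0. De la ecuación de la sacudida j(t) = 0, sustituimos t = 3 para obtener j = 0.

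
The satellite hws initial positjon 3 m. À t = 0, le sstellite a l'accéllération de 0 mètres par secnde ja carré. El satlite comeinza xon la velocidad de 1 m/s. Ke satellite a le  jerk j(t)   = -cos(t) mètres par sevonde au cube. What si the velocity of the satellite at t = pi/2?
To solve this, we need to take 2 integrals of our jerk equation j(t) = -cos(t). Finding the antiderivative of j(t) and using a(0) = 0: a(t) = -sin(t). The integral of acceleration is velocity. Using v(0) = 1, we get v(t) = cos(t). Using v(t) = cos(t) and substituting t = pi/2, we find v = 0.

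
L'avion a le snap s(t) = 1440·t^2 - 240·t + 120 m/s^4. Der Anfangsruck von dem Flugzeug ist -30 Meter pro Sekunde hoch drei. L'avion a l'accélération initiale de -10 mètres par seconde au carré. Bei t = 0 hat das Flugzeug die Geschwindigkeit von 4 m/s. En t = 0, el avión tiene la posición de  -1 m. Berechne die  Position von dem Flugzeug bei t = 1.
Um dies zu lösen, müssen wir 4 Stammfunktionen unserer Gleichung für den Snap s(t) = 1440·t^2 - 240·t + 120 finden. Mit ∫s(t)dt und Anwendung von j(0) = -30, finden wir j(t) = 480·t^3 - 120·t^2 + 120·t - 30. Das Integral von dem Ruck ist die Beschleunigung. Mit a(0) = -10 erhalten wir a(t) = 120·t^4 - 40·t^3 + 60·t^2 - 30·t - 10. Mit ∫a(t)dt und Anwendung von v(0) = 4, finden wir v(t) = 24·t^5 - 10·t^4 + 20·t^3 - 15·t^2 - 10·t + 4. Die Stammfunktion von der Geschwindigkeit, mit x(0) = -1, ergibt die Position: x(t) = 4·t^6 - 2·t^5 + 5·t^4 - 5·t^3 - 5·t^2 + 4·t - 1. Aus der Gleichung für die Position x(t) = 4·t^6 - 2·t^5 + 5·t^4 - 5·t^3 - 5·t^2 + 4·t - 1, setzen wir t = 1 ein und erhalten x = 0.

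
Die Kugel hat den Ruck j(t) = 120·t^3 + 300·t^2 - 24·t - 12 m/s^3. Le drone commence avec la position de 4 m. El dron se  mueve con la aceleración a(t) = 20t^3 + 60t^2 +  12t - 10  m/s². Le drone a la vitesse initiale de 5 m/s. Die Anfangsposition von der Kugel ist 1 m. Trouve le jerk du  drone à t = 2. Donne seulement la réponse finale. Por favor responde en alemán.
Der Ruck bei t = 2 ist j = 492.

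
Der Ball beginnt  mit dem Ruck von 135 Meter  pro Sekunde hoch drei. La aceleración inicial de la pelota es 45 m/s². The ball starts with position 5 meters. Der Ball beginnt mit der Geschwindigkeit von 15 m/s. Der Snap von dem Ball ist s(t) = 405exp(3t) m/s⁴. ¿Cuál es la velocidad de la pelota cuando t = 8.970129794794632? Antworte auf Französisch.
Nous devons intégrer notre équation du snap s(t) = 405·exp(3·t) 3 fois. La primitive du snap, avec j(0) = 135, donne le jerk: j(t) = 135·exp(3·t). L'intégrale du jerk est l'accélération. En utilisant a(0) = 45, nous obtenons a(t) = 45·exp(3·t). En prenant ∫a(t)dt et en appliquant v(0) = 15, nous trouvons v(t) = 15·exp(3·t). De l'équation de la vitesse v(t) = 15·exp(3·t), nous substituons t = 8.970129794794632 pour obtenir v = 7296672844690.53.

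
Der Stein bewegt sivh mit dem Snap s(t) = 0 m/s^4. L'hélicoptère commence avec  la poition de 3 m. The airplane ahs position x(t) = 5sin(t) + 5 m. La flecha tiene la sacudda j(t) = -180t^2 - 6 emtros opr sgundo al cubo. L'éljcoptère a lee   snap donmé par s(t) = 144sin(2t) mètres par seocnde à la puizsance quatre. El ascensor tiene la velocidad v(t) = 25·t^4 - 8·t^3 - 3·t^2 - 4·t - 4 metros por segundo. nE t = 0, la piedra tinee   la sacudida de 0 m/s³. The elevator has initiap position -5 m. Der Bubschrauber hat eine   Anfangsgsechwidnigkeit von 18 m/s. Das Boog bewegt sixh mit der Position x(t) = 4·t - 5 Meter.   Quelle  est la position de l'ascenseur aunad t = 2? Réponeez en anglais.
To find the answer, we compute 1 antiderivative of v(t) = 25·t^4 - 8·t^3 - 3·t^2 - 4·t - 4. Integrating velocity and using the initial condition x(0) = -5, we get x(t) = 5·t^5 - 2·t^4 - t^3 - 2·t^2 - 4·t - 5. From the given position equation x(t) = 5·t^5 - 2·t^4 - t^3 - 2·t^2 - 4·t - 5, we substitute t = 2 to get x = 99.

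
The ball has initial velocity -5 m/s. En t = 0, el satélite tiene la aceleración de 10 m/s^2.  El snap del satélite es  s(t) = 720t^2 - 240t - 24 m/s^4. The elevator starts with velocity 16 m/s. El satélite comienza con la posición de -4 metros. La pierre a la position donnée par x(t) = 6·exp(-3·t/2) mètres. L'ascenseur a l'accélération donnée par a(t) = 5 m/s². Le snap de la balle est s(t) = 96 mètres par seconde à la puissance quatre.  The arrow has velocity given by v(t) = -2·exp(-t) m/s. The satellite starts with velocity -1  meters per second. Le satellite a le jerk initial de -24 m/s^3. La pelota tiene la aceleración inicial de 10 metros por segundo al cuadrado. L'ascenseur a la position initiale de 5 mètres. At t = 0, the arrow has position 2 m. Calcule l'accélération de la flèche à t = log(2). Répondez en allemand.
Ausgehend von der Geschwindigkeit v(t) = -2·exp(-t), nehmen wir 1 Ableitung. Mit d/dt von v(t) finden wir a(t) = 2·exp(-t). Mit a(t) = 2·exp(-t) und Einsetzen von t = log(2), finden wir a = 1.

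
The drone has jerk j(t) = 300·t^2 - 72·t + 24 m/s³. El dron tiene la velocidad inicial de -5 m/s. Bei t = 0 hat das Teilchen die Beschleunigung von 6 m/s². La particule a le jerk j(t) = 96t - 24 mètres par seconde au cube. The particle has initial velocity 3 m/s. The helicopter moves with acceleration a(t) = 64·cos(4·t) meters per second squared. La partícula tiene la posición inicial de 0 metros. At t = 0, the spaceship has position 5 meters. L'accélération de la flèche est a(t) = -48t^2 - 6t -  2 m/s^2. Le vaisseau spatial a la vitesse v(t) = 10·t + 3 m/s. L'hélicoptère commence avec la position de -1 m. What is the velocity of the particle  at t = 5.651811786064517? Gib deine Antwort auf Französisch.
Pour résoudre ceci, nous devons prendre 2 intégrales de notre équation du jerk j(t) = 96·t - 24. En prenant ∫j(t)dt et en appliquant a(0) = 6, nous trouvons a(t) = 48·t^2 - 24·t + 6. L'intégrale de l'accélération est la vitesse. En utilisant v(0) = 3, nous obtenons v(t) = 16·t^3 - 12·t^2 + 6·t + 3. De l'équation de la vitesse v(t) = 16·t^3 - 12·t^2 + 6·t + 3, nous substituons t = 5.651811786064517 pour obtenir v = 2542.16620701395.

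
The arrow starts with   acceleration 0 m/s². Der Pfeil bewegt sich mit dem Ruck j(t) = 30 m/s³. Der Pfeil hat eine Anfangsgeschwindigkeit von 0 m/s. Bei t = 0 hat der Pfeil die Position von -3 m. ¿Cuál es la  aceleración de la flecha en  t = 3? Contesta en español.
Partiendo de la sacudida j(t) = 30, tomamos 1 antiderivada. La antiderivada de la sacudida, con a(0) = 0, da la aceleración: a(t) = 30·t. Usando a(t) = 30·t y sustituyendo t = 3, encontramos a = 90.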